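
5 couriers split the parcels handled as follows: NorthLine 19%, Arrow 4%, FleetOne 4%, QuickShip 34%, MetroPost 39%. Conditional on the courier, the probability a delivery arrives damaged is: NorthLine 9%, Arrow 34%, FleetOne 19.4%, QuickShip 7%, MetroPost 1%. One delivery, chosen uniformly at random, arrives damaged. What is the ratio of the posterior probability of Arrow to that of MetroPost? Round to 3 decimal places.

Compute prior × likelihood for every hypothesis:
  NorthLine: 0.19 × 0.09 = 0.0171
  Arrow: 0.04 × 0.34 = 0.0136
  FleetOne: 0.04 × 0.194 = 0.00776
  QuickShip: 0.34 × 0.07 = 0.0238
  MetroPost: 0.39 × 0.01 = 0.0039
Total = 0.06616.
The ratio is 0.0136 / 0.0039 (the normalizer cancels) = 3.487.

3.487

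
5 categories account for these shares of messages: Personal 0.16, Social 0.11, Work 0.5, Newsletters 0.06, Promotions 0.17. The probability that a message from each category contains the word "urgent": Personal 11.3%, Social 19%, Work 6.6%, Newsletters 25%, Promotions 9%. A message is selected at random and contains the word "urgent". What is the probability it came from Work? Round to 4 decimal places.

0.3226

By Bayes' rule, posterior ∝ prior × likelihood:
  Personal: 0.16 × 0.113 = 0.01808
  Social: 0.11 × 0.19 = 0.0209
  Work: 0.5 × 0.066 = 0.033
  Newsletters: 0.06 × 0.25 = 0.015
  Promotions: 0.17 × 0.09 = 0.0153
Total = 0.10228.
P(Work | evidence) = 0.033 / 0.10228 ≈ 0.3226.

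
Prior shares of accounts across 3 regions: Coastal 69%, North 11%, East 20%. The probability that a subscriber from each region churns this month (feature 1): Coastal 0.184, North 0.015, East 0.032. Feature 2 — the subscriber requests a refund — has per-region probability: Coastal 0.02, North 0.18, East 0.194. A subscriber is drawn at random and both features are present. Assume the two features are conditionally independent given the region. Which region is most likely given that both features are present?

Coastal

By Bayes' rule, posterior ∝ prior × likelihood:
  Coastal: 0.69 × 0.184 × 0.02 = 0.0025392
  North: 0.11 × 0.015 × 0.18 = 0.000297
  East: 0.2 × 0.032 × 0.194 = 0.0012416
Sum = 0.0040778.
Largest term belongs to Coastal, so Coastal is most probable.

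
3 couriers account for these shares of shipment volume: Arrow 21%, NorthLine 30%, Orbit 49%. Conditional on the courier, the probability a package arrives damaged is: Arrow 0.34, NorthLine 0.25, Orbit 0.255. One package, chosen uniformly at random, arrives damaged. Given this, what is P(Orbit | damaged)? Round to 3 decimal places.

0.460

By Bayes' rule, posterior ∝ prior × likelihood:
  Arrow: 0.21 × 0.34 = 0.0714
  NorthLine: 0.3 × 0.25 = 0.075
  Orbit: 0.49 × 0.255 = 0.12495
Normalizing constant = 0.27135.
P(Orbit | evidence) = 0.12495 / 0.27135 ≈ 0.460.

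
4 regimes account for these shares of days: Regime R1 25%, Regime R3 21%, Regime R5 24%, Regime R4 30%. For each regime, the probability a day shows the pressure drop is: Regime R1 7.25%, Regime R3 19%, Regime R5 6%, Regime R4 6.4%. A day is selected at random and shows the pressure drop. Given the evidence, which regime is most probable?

By Bayes' rule, posterior ∝ prior × likelihood:
  Regime R1: 0.25 × 0.0725 = 0.018125
  Regime R3: 0.21 × 0.19 = 0.0399
  Regime R5: 0.24 × 0.06 = 0.0144
  Regime R4: 0.3 × 0.064 = 0.0192
Sum = 0.091625.
Largest term belongs to Regime R3, so Regime R3 is most probable.

Regime R3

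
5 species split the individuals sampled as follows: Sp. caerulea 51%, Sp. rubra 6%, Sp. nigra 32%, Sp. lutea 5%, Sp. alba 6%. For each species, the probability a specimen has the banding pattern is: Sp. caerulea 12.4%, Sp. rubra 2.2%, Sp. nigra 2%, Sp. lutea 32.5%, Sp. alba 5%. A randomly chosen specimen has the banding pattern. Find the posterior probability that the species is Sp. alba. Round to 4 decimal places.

Compute prior × likelihood for every hypothesis:
  Sp. caerulea: 0.51 × 0.124 = 0.06324
  Sp. rubra: 0.06 × 0.022 = 0.00132
  Sp. nigra: 0.32 × 0.02 = 0.0064
  Sp. lutea: 0.05 × 0.325 = 0.01625
  Sp. alba: 0.06 × 0.05 = 0.003
Sum = 0.09021.
P(Sp. alba | evidence) = 0.003 / 0.09021 ≈ 0.0333.

0.0333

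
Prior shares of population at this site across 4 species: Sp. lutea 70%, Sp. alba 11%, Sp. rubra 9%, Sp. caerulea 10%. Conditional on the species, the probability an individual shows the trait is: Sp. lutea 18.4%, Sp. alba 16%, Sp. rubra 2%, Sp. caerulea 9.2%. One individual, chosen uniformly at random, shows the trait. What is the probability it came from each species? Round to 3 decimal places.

Sp. lutea 0.818, Sp. alba 0.112, Sp. rubra 0.011, Sp. caerulea 0.058

Unnormalized posteriors (prior × likelihood):
  Sp. lutea: 0.7 × 0.184 = 0.1288
  Sp. alba: 0.11 × 0.16 = 0.0176
  Sp. rubra: 0.09 × 0.02 = 0.0018
  Sp. caerulea: 0.1 × 0.092 = 0.0092
Sum = 0.1574.
P(Sp. lutea | trait) = 0.1288/0.1574 ≈ 0.818
P(Sp. alba | trait) = 0.0176/0.1574 ≈ 0.112
P(Sp. rubra | trait) = 0.0018/0.1574 ≈ 0.011
P(Sp. caerulea | trait) = 0.0092/0.1574 ≈ 0.058
(Check: 0.818+0.112+0.011+0.058 = 0.999.)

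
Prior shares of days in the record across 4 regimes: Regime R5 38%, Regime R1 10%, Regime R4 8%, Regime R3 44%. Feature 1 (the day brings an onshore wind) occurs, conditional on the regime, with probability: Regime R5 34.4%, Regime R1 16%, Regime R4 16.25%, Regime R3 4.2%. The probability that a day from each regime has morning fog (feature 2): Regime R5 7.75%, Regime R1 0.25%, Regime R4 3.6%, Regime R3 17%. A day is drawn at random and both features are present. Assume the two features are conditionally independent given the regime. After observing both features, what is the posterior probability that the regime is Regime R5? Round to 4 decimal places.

Prior × likelihood for each hypothesis:
  Regime R5: 0.38 × 0.344 × 0.0775 = 0.0101308
  Regime R1: 0.1 × 0.16 × 0.0025 = 0.00004
  Regime R4: 0.08 × 0.1625 × 0.036 = 0.000468
  Regime R3: 0.44 × 0.042 × 0.17 = 0.0031416
Normalizing constant = 0.0137804.
P(Regime R5 | evidence) = 0.0101308 / 0.0137804 ≈ 0.7352.

0.7352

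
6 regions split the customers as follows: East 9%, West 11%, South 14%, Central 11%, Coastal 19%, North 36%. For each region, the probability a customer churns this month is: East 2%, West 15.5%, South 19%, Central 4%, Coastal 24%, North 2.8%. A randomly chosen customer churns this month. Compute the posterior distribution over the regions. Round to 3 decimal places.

Compute prior × likelihood for every hypothesis:
  East: 0.09 × 0.02 = 0.0018
  West: 0.11 × 0.155 = 0.01705
  South: 0.14 × 0.19 = 0.0266
  Central: 0.11 × 0.04 = 0.0044
  Coastal: 0.19 × 0.24 = 0.0456
  North: 0.36 × 0.028 = 0.01008
Total = 0.10553.
P(East | churn) = 0.0018/0.10553 ≈ 0.017
P(West | churn) = 0.01705/0.10553 ≈ 0.162
P(South | churn) = 0.0266/0.10553 ≈ 0.252
P(Central | churn) = 0.0044/0.10553 ≈ 0.042
P(Coastal | churn) = 0.0456/0.10553 ≈ 0.432
P(North | churn) = 0.01008/0.10553 ≈ 0.096

East 0.017, West 0.162, South 0.252, Central 0.042, Coastal 0.432, North 0.096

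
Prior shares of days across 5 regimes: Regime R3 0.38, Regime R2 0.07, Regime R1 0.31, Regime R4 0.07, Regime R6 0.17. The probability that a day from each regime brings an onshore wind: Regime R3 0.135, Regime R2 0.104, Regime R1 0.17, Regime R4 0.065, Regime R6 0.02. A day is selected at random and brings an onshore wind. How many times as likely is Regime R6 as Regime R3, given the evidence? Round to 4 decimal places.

0.0663

Unnormalized posteriors (prior × likelihood):
  Regime R3: 0.38 × 0.135 = 0.0513
  Regime R2: 0.07 × 0.104 = 0.00728
  Regime R1: 0.31 × 0.17 = 0.0527
  Regime R4: 0.07 × 0.065 = 0.00455
  Regime R6: 0.17 × 0.02 = 0.0034
Total = 0.11923.
The ratio is 0.0034 / 0.0513 (the normalizer cancels) = 0.0663.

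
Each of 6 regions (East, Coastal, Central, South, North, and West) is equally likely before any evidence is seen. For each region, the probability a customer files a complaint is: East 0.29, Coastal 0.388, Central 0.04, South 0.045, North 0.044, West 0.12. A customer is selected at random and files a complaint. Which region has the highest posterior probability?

Coastal

With a uniform prior (1/6 each), posterior ∝ likelihood:
  East: 0.29
  Coastal: 0.388
  Central: 0.04
  South: 0.045
  North: 0.044
  West: 0.12
Sum = 0.927.
Largest term belongs to Coastal, so Coastal is most probable.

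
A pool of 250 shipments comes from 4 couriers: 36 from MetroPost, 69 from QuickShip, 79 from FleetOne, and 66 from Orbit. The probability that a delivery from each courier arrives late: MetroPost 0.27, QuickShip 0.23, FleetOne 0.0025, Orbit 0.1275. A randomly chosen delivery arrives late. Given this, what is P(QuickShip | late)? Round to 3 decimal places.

Unnormalized posteriors (prior × likelihood):
  MetroPost: 0.144 × 0.27 = 0.03888
  QuickShip: 0.276 × 0.23 = 0.06348
  FleetOne: 0.316 × 0.0025 = 0.00079
  Orbit: 0.264 × 0.1275 = 0.03366
Sum = 0.13681.
P(QuickShip | evidence) = 0.06348 / 0.13681 ≈ 0.464.

0.464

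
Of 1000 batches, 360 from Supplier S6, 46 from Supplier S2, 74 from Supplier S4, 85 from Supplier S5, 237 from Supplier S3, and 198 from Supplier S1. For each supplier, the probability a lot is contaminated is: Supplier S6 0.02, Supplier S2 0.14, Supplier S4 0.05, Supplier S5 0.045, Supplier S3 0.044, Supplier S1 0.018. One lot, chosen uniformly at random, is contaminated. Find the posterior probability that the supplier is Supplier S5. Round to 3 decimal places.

Prior × likelihood for each hypothesis:
  Supplier S6: 0.36 × 0.02 = 0.0072
  Supplier S2: 0.046 × 0.14 = 0.00644
  Supplier S4: 0.074 × 0.05 = 0.0037
  Supplier S5: 0.085 × 0.045 = 0.003825
  Supplier S3: 0.237 × 0.044 = 0.010428
  Supplier S1: 0.198 × 0.018 = 0.003564
Sum = 0.035157.
P(Supplier S5 | evidence) = 0.003825 / 0.035157 ≈ 0.109.

0.109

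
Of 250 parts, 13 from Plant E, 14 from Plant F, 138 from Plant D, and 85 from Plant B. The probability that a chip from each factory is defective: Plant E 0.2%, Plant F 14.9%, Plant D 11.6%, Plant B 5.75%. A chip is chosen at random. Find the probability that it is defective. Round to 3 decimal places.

Prior × likelihood for each hypothesis:
  Plant E: 0.052 × 0.002 = 0.000104
  Plant F: 0.056 × 0.149 = 0.008344
  Plant D: 0.552 × 0.116 = 0.064032
  Plant B: 0.34 × 0.0575 = 0.01955
P(defective) = 0.000104 + 0.008344 + 0.064032 + 0.01955 = 0.09203 → 0.092.

0.092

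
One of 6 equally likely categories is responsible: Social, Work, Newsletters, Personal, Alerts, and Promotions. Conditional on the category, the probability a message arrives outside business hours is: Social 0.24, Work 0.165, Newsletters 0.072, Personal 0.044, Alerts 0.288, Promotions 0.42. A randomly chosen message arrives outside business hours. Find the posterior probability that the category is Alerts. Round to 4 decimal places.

0.2343

Since the prior is uniform, the posterior is proportional to the likelihood:
  Social: 0.24
  Work: 0.165
  Newsletters: 0.072
  Personal: 0.044
  Alerts: 0.288
  Promotions: 0.42
Total = 1.229.
P(Alerts | evidence) = 0.288 / 1.229 ≈ 0.2343.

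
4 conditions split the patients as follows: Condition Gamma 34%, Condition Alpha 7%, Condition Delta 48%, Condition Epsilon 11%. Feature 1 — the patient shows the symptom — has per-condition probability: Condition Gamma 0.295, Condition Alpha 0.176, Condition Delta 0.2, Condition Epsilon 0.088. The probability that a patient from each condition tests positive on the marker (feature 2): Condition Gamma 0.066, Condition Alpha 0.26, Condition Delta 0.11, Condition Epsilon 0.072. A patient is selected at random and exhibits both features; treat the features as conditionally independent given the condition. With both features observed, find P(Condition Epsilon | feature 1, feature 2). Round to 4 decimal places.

0.0331

Prior × likelihood for each hypothesis:
  Condition Gamma: 0.34 × 0.295 × 0.066 = 0.0066198
  Condition Alpha: 0.07 × 0.176 × 0.26 = 0.0032032
  Condition Delta: 0.48 × 0.2 × 0.11 = 0.01056
  Condition Epsilon: 0.11 × 0.088 × 0.072 = 0.00069696
Normalizing constant = 0.02107996.
P(Condition Epsilon | evidence) = 0.00069696 / 0.02107996 ≈ 0.0331.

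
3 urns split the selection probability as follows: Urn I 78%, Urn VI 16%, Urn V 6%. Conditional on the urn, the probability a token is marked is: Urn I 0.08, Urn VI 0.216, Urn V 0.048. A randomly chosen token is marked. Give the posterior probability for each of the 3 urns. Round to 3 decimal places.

By Bayes' rule, posterior ∝ prior × likelihood:
  Urn I: 0.78 × 0.08 = 0.0624
  Urn VI: 0.16 × 0.216 = 0.03456
  Urn V: 0.06 × 0.048 = 0.00288
Total = 0.09984.
P(Urn I | marked) = 0.0624/0.09984 ≈ 0.625
P(Urn VI | marked) = 0.03456/0.09984 ≈ 0.346
P(Urn V | marked) = 0.00288/0.09984 ≈ 0.029

Urn I 0.625, Urn VI 0.346, Urn V 0.029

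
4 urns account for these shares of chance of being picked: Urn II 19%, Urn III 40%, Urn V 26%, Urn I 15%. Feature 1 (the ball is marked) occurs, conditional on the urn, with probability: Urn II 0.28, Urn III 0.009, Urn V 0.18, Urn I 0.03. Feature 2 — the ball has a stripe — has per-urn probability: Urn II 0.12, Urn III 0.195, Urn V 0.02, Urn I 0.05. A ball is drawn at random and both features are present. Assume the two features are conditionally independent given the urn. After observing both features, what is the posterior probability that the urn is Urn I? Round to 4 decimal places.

By Bayes' rule, posterior ∝ prior × likelihood:
  Urn II: 0.19 × 0.28 × 0.12 = 0.006384
  Urn III: 0.4 × 0.009 × 0.195 = 0.000702
  Urn V: 0.26 × 0.18 × 0.02 = 0.000936
  Urn I: 0.15 × 0.03 × 0.05 = 0.000225
Normalizing constant = 0.008247.
P(Urn I | evidence) = 0.000225 / 0.008247 ≈ 0.0273.

0.0273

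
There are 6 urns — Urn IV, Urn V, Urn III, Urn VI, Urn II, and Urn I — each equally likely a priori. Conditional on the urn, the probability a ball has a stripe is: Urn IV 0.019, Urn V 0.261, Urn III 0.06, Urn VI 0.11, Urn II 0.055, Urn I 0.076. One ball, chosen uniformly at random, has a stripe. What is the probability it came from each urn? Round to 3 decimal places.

Urn IV 0.033, Urn V 0.449, Urn III 0.103, Urn VI 0.189, Urn II 0.095, Urn I 0.131

With a uniform prior (1/6 each), posterior ∝ likelihood:
  Urn IV: 0.019
  Urn V: 0.261
  Urn III: 0.06
  Urn VI: 0.11
  Urn II: 0.055
  Urn I: 0.076
Total = 0.581.
P(Urn IV | striped) = 0.019/0.581 ≈ 0.033
P(Urn V | striped) = 0.261/0.581 ≈ 0.449
P(Urn III | striped) = 0.06/0.581 ≈ 0.103
P(Urn VI | striped) = 0.11/0.581 ≈ 0.189
P(Urn II | striped) = 0.055/0.581 ≈ 0.095
P(Urn I | striped) = 0.076/0.581 ≈ 0.131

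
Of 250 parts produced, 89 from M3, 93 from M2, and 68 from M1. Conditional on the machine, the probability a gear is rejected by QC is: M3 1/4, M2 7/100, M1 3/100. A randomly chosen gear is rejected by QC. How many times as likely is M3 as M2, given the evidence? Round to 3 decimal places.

Compute prior × likelihood for every hypothesis:
  M3: 0.356 × 0.25 = 0.089
  M2: 0.372 × 0.07 = 0.02604
  M1: 0.272 × 0.03 = 0.00816
Sum = 0.1232.
The ratio is 0.089 / 0.02604 (the normalizer cancels) = 3.418.

3.418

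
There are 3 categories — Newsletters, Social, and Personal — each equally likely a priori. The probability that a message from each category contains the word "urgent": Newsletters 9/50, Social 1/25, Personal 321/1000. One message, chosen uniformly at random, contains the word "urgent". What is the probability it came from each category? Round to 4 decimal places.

With a uniform prior (1/3 each), posterior ∝ likelihood:
  Newsletters: 0.18
  Social: 0.04
  Personal: 0.321
Total = 0.541.
P(Newsletters | urgent-flag) = 0.18/0.541 ≈ 0.3327
P(Social | urgent-flag) = 0.04/0.541 ≈ 0.0739
P(Personal | urgent-flag) = 0.321/0.541 ≈ 0.5933
(Check: 0.3327+0.0739+0.5933 = 0.9999.)

Newsletters 0.3327, Social 0.0739, Personal 0.5933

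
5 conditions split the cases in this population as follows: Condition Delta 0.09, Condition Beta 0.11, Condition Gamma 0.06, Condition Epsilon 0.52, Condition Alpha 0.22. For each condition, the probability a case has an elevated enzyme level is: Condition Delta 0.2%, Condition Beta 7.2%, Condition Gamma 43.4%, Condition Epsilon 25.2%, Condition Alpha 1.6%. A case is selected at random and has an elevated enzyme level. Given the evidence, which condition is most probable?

Condition Epsilon

Unnormalized posteriors (prior × likelihood):
  Condition Delta: 0.09 × 0.002 = 0.00018
  Condition Beta: 0.11 × 0.072 = 0.00792
  Condition Gamma: 0.06 × 0.434 = 0.02604
  Condition Epsilon: 0.52 × 0.252 = 0.13104
  Condition Alpha: 0.22 × 0.016 = 0.00352
Total = 0.1687.
Largest term belongs to Condition Epsilon, so Condition Epsilon is most probable.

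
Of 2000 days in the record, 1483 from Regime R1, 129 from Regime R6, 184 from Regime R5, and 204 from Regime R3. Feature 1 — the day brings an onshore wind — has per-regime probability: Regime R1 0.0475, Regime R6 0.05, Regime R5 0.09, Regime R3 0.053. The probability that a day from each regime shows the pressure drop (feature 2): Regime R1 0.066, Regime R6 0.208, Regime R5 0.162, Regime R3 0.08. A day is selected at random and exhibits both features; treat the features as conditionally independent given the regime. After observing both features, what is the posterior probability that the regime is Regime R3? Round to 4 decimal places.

0.0907

Unnormalized posteriors (prior × likelihood):
  Regime R1: 0.7415 × 0.0475 × 0.066 = 0.0023246025
  Regime R6: 0.0645 × 0.05 × 0.208 = 0.0006708
  Regime R5: 0.092 × 0.09 × 0.162 = 0.00134136
  Regime R3: 0.102 × 0.053 × 0.08 = 0.00043248
Sum = 0.0047692425.
P(Regime R3 | evidence) = 0.00043248 / 0.0047692425 ≈ 0.0907.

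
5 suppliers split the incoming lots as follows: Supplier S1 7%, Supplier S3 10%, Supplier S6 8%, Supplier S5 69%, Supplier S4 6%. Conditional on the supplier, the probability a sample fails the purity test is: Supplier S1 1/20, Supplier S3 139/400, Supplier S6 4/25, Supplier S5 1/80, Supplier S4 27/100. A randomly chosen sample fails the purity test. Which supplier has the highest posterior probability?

Prior × likelihood for each hypothesis:
  Supplier S1: 0.07 × 0.05 = 0.0035
  Supplier S3: 0.1 × 0.3475 = 0.03475
  Supplier S6: 0.08 × 0.16 = 0.0128
  Supplier S5: 0.69 × 0.0125 = 0.008625
  Supplier S4: 0.06 × 0.27 = 0.0162
Normalizing constant = 0.075875.
Largest term belongs to Supplier S3, so Supplier S3 is most probable.

Supplier S3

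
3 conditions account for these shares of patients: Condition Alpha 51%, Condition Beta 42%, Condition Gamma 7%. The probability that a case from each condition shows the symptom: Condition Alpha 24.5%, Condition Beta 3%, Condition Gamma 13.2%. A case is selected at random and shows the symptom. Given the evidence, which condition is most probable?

Compute prior × likelihood for every hypothesis:
  Condition Alpha: 0.51 × 0.245 = 0.12495
  Condition Beta: 0.42 × 0.03 = 0.0126
  Condition Gamma: 0.07 × 0.132 = 0.00924
Sum = 0.14679.
Largest term belongs to Condition Alpha, so Condition Alpha is most probable.

Condition Alpha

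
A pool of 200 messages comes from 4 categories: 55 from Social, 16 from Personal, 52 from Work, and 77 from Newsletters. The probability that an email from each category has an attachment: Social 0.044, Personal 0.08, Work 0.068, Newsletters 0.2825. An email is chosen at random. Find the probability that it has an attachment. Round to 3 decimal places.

0.145

Unnormalized posteriors (prior × likelihood):
  Social: 0.275 × 0.044 = 0.0121
  Personal: 0.08 × 0.08 = 0.0064
  Work: 0.26 × 0.068 = 0.01768
  Newsletters: 0.385 × 0.2825 = 0.1087625
P(attachment) = 0.0121 + 0.0064 + 0.01768 + 0.1087625 = 0.1449425 → 0.145.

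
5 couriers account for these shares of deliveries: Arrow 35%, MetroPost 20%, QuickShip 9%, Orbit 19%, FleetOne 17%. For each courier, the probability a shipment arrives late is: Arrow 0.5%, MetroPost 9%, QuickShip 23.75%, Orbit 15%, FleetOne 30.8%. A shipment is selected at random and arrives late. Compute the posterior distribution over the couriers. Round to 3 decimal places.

Prior × likelihood for each hypothesis:
  Arrow: 0.35 × 0.005 = 0.00175
  MetroPost: 0.2 × 0.09 = 0.018
  QuickShip: 0.09 × 0.2375 = 0.021375
  Orbit: 0.19 × 0.15 = 0.0285
  FleetOne: 0.17 × 0.308 = 0.05236
Normalizing constant = 0.121985.
P(Arrow | late) = 0.00175/0.121985 ≈ 0.014
P(MetroPost | late) = 0.018/0.121985 ≈ 0.148
P(QuickShip | late) = 0.021375/0.121985 ≈ 0.175
P(Orbit | late) = 0.0285/0.121985 ≈ 0.234
P(FleetOne | late) = 0.05236/0.121985 ≈ 0.429
(Check: 0.014+0.148+0.175+0.234+0.429 = 1.000.)

Arrow 0.014, MetroPost 0.148, QuickShip 0.175, Orbit 0.234, FleetOne 0.429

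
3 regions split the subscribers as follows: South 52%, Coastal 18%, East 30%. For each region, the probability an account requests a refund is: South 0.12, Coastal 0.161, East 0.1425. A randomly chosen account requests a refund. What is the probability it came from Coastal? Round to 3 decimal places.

Prior × likelihood for each hypothesis:
  South: 0.52 × 0.12 = 0.0624
  Coastal: 0.18 × 0.161 = 0.02898
  East: 0.3 × 0.1425 = 0.04275
Sum = 0.13413.
P(Coastal | evidence) = 0.02898 / 0.13413 ≈ 0.216.

0.216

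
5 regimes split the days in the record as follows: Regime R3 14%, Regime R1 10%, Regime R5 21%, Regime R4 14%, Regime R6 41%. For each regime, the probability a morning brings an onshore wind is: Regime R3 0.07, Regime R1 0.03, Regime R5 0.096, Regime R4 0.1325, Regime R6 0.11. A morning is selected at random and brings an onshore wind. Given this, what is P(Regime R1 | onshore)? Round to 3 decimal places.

0.031

Compute prior × likelihood for every hypothesis:
  Regime R3: 0.14 × 0.07 = 0.0098
  Regime R1: 0.1 × 0.03 = 0.003
  Regime R5: 0.21 × 0.096 = 0.02016
  Regime R4: 0.14 × 0.1325 = 0.01855
  Regime R6: 0.41 × 0.11 = 0.0451
Sum = 0.09661.
P(Regime R1 | evidence) = 0.003 / 0.09661 ≈ 0.031.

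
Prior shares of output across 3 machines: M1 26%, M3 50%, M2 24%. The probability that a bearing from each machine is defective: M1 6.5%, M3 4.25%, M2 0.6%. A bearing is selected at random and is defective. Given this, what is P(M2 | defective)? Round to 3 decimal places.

0.036

Prior × likelihood for each hypothesis:
  M1: 0.26 × 0.065 = 0.0169
  M3: 0.5 × 0.0425 = 0.02125
  M2: 0.24 × 0.006 = 0.00144
Normalizing constant = 0.03959.
P(M2 | evidence) = 0.00144 / 0.03959 ≈ 0.036.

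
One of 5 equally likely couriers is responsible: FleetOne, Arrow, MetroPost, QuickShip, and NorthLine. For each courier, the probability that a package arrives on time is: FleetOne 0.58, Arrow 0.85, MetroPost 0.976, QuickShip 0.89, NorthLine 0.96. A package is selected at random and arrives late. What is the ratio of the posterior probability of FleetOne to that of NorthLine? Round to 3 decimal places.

10.500

Taking complements, P(late | each) = FleetOne 0.42, Arrow 0.15, MetroPost 0.024, QuickShip 0.11, NorthLine 0.04.
Since the prior is uniform, the posterior is proportional to the likelihood:
  FleetOne: 0.42
  Arrow: 0.15
  MetroPost: 0.024
  QuickShip: 0.11
  NorthLine: 0.04
Normalizing constant = 0.744.
The ratio is 0.42 / 0.04 (the normalizer cancels) = 10.500.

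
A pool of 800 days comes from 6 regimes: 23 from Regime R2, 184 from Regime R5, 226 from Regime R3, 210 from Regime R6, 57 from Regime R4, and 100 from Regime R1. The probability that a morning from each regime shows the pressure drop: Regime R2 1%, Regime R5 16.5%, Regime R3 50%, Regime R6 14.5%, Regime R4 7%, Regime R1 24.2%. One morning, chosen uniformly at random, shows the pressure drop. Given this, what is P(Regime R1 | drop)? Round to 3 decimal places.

0.120

Compute prior × likelihood for every hypothesis:
  Regime R2: 0.02875 × 0.01 = 0.0002875
  Regime R5: 0.23 × 0.165 = 0.03795
  Regime R3: 0.2825 × 0.5 = 0.14125
  Regime R6: 0.2625 × 0.145 = 0.0380625
  Regime R4: 0.07125 × 0.07 = 0.0049875
  Regime R1: 0.125 × 0.242 = 0.03025
Total = 0.2527875.
P(Regime R1 | evidence) = 0.03025 / 0.2527875 ≈ 0.120.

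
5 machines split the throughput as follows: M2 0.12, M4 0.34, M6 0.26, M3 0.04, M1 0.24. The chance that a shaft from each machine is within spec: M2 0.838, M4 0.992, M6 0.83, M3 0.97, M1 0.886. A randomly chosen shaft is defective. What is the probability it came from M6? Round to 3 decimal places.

0.466

Taking complements, P(defective | each) = M2 0.162, M4 0.008, M6 0.17, M3 0.03, M1 0.114.
Prior × likelihood for each hypothesis:
  M2: 0.12 × 0.162 = 0.01944
  M4: 0.34 × 0.008 = 0.00272
  M6: 0.26 × 0.17 = 0.0442
  M3: 0.04 × 0.03 = 0.0012
  M1: 0.24 × 0.114 = 0.02736
Sum = 0.09492.
P(M6 | evidence) = 0.0442 / 0.09492 ≈ 0.466.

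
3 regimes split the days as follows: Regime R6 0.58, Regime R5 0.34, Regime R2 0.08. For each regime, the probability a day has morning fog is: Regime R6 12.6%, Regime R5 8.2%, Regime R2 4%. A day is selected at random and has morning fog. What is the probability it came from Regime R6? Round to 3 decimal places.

0.702

Compute prior × likelihood for every hypothesis:
  Regime R6: 0.58 × 0.126 = 0.07308
  Regime R5: 0.34 × 0.082 = 0.02788
  Regime R2: 0.08 × 0.04 = 0.0032
Total = 0.10416.
P(Regime R6 | evidence) = 0.07308 / 0.10416 ≈ 0.702.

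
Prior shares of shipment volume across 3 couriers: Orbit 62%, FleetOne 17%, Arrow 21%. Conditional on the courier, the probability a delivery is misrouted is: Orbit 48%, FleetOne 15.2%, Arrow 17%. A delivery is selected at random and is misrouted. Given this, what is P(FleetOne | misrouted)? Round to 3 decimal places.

0.072

Unnormalized posteriors (prior × likelihood):
  Orbit: 0.62 × 0.48 = 0.2976
  FleetOne: 0.17 × 0.152 = 0.02584
  Arrow: 0.21 × 0.17 = 0.0357
Sum = 0.35914.
P(FleetOne | evidence) = 0.02584 / 0.35914 ≈ 0.072.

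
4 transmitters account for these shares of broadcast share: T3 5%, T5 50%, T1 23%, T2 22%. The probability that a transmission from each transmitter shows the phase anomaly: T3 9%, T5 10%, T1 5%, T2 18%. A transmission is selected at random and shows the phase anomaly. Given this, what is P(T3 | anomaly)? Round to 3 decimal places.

0.043

By Bayes' rule, posterior ∝ prior × likelihood:
  T3: 0.05 × 0.09 = 0.0045
  T5: 0.5 × 0.1 = 0.05
  T1: 0.23 × 0.05 = 0.0115
  T2: 0.22 × 0.18 = 0.0396
Total = 0.1056.
P(T3 | evidence) = 0.0045 / 0.1056 ≈ 0.043.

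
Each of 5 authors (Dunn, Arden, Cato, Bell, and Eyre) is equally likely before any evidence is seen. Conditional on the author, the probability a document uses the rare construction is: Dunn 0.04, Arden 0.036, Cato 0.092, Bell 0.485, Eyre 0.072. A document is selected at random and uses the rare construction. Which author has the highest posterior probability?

Bell

Since the prior is uniform, the posterior is proportional to the likelihood:
  Dunn: 0.04
  Arden: 0.036
  Cato: 0.092
  Bell: 0.485
  Eyre: 0.072
Total = 0.725.
Largest term belongs to Bell, so Bell is most probable.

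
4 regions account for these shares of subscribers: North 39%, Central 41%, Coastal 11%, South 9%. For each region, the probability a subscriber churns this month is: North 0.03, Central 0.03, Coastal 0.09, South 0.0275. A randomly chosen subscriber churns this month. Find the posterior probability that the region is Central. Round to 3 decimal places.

Prior × likelihood for each hypothesis:
  North: 0.39 × 0.03 = 0.0117
  Central: 0.41 × 0.03 = 0.0123
  Coastal: 0.11 × 0.09 = 0.0099
  South: 0.09 × 0.0275 = 0.002475
Normalizing constant = 0.036375.
P(Central | evidence) = 0.0123 / 0.036375 ≈ 0.338.

0.338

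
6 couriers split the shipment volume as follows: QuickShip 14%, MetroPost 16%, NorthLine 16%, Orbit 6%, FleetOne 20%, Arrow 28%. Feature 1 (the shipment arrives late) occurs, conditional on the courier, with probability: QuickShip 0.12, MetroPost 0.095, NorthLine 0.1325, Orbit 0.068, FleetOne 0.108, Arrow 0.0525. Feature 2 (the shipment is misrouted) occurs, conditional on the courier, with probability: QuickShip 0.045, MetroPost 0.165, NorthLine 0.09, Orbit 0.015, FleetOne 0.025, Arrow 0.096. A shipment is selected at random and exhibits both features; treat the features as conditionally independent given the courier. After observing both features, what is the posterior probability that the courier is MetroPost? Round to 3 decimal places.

Unnormalized posteriors (prior × likelihood):
  QuickShip: 0.14 × 0.12 × 0.045 = 0.000756
  MetroPost: 0.16 × 0.095 × 0.165 = 0.002508
  NorthLine: 0.16 × 0.1325 × 0.09 = 0.001908
  Orbit: 0.06 × 0.068 × 0.015 = 0.0000612
  FleetOne: 0.2 × 0.108 × 0.025 = 0.00054
  Arrow: 0.28 × 0.0525 × 0.096 = 0.0014112
Total = 0.0071844.
P(MetroPost | evidence) = 0.002508 / 0.0071844 ≈ 0.349.

0.349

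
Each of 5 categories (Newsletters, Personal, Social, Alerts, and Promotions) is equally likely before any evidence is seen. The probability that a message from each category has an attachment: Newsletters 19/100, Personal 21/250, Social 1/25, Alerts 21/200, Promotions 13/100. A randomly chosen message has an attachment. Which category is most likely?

Since the prior is uniform, the posterior is proportional to the likelihood:
  Newsletters: 0.19
  Personal: 0.084
  Social: 0.04
  Alerts: 0.105
  Promotions: 0.13
Normalizing constant = 0.549.
Largest term belongs to Newsletters, so Newsletters is most probable.

Newsletters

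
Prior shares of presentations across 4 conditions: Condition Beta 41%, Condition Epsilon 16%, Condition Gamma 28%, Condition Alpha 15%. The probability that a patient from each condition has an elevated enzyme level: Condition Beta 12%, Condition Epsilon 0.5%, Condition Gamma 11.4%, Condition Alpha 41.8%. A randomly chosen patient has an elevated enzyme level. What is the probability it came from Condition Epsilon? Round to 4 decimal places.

Compute prior × likelihood for every hypothesis:
  Condition Beta: 0.41 × 0.12 = 0.0492
  Condition Epsilon: 0.16 × 0.005 = 0.0008
  Condition Gamma: 0.28 × 0.114 = 0.03192
  Condition Alpha: 0.15 × 0.418 = 0.0627
Normalizing constant = 0.14462.
P(Condition Epsilon | evidence) = 0.0008 / 0.14462 ≈ 0.0055.

0.0055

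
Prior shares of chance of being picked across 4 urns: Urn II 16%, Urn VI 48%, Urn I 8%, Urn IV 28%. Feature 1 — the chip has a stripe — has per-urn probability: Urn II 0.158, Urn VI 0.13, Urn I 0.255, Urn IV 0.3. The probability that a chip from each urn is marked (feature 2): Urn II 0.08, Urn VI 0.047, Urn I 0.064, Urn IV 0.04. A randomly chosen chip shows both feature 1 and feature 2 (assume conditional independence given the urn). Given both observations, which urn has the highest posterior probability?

Prior × likelihood for each hypothesis:
  Urn II: 0.16 × 0.158 × 0.08 = 0.0020224
  Urn VI: 0.48 × 0.13 × 0.047 = 0.0029328
  Urn I: 0.08 × 0.255 × 0.064 = 0.0013056
  Urn IV: 0.28 × 0.3 × 0.04 = 0.00336
Total = 0.0096208.
Largest term belongs to Urn IV, so Urn IV is most probable.

Urn IV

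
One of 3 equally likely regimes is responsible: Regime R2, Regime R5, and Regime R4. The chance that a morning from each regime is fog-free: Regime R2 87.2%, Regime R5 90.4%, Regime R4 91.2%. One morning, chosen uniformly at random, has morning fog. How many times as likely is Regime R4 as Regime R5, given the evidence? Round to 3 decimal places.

0.917

Taking complements, P(fog | each) = Regime R2 0.128, Regime R5 0.096, Regime R4 0.088.
With a uniform prior (1/3 each), posterior ∝ likelihood:
  Regime R2: 0.128
  Regime R5: 0.096
  Regime R4: 0.088
Total = 0.312.
The ratio is 0.088 / 0.096 (the normalizer cancels) = 0.917.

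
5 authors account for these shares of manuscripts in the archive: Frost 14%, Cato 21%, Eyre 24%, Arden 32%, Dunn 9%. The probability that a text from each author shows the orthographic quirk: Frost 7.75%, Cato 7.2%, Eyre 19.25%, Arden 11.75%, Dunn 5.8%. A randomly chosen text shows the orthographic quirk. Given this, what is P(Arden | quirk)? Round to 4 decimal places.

0.3270

Compute prior × likelihood for every hypothesis:
  Frost: 0.14 × 0.0775 = 0.01085
  Cato: 0.21 × 0.072 = 0.01512
  Eyre: 0.24 × 0.1925 = 0.0462
  Arden: 0.32 × 0.1175 = 0.0376
  Dunn: 0.09 × 0.058 = 0.00522
Total = 0.11499.
P(Arden | evidence) = 0.0376 / 0.11499 ≈ 0.3270.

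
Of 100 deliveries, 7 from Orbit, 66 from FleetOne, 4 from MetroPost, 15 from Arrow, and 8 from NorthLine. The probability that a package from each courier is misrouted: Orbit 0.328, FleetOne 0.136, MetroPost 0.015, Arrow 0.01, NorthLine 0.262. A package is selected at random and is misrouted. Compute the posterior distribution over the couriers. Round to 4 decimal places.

Orbit 0.1691, FleetOne 0.6611, MetroPost 0.0044, Arrow 0.0110, NorthLine 0.1544

Unnormalized posteriors (prior × likelihood):
  Orbit: 0.07 × 0.328 = 0.02296
  FleetOne: 0.66 × 0.136 = 0.08976
  MetroPost: 0.04 × 0.015 = 0.0006
  Arrow: 0.15 × 0.01 = 0.0015
  NorthLine: 0.08 × 0.262 = 0.02096
Sum = 0.13578.
P(Orbit | misrouted) = 0.02296/0.13578 ≈ 0.1691
P(FleetOne | misrouted) = 0.08976/0.13578 ≈ 0.6611
P(MetroPost | misrouted) = 0.0006/0.13578 ≈ 0.0044
P(Arrow | misrouted) = 0.0015/0.13578 ≈ 0.0110
P(NorthLine | misrouted) = 0.02096/0.13578 ≈ 0.1544
(Check: 0.1691+0.6611+0.0044+0.0110+0.1544 = 1.0000.)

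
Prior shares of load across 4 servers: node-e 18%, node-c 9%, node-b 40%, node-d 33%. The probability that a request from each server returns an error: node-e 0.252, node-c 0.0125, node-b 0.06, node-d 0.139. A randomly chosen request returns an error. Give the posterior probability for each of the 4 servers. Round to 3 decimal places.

node-e 0.390, node-c 0.010, node-b 0.206, node-d 0.394

Prior × likelihood for each hypothesis:
  node-e: 0.18 × 0.252 = 0.04536
  node-c: 0.09 × 0.0125 = 0.001125
  node-b: 0.4 × 0.06 = 0.024
  node-d: 0.33 × 0.139 = 0.04587
Sum = 0.116355.
P(node-e | error) = 0.04536/0.116355 ≈ 0.390
P(node-c | error) = 0.001125/0.116355 ≈ 0.010
P(node-b | error) = 0.024/0.116355 ≈ 0.206
P(node-d | error) = 0.04587/0.116355 ≈ 0.394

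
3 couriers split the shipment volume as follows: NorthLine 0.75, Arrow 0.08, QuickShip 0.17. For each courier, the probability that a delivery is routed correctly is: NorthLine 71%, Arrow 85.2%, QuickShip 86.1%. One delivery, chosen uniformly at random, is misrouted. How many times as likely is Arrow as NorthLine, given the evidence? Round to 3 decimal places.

Taking complements, P(misrouted | each) = NorthLine 0.29, Arrow 0.148, QuickShip 0.139.
Compute prior × likelihood for every hypothesis:
  NorthLine: 0.75 × 0.29 = 0.2175
  Arrow: 0.08 × 0.148 = 0.01184
  QuickShip: 0.17 × 0.139 = 0.02363
Normalizing constant = 0.25297.
The ratio is 0.01184 / 0.2175 (the normalizer cancels) = 0.054.

0.054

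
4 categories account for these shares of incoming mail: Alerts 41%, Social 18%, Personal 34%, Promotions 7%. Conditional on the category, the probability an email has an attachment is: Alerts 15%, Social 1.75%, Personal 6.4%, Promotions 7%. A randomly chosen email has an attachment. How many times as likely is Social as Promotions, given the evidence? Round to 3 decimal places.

Compute prior × likelihood for every hypothesis:
  Alerts: 0.41 × 0.15 = 0.0615
  Social: 0.18 × 0.0175 = 0.00315
  Personal: 0.34 × 0.064 = 0.02176
  Promotions: 0.07 × 0.07 = 0.0049
Total = 0.09131.
The ratio is 0.00315 / 0.0049 (the normalizer cancels) = 0.643.

0.643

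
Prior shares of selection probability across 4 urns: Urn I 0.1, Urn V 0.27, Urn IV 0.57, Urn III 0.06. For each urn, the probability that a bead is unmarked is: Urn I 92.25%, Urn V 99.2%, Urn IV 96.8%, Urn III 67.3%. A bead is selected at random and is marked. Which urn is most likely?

Urn III

Taking complements, P(marked | each) = Urn I 0.0775, Urn V 0.008, Urn IV 0.032, Urn III 0.327.
Compute prior × likelihood for every hypothesis:
  Urn I: 0.1 × 0.0775 = 0.00775
  Urn V: 0.27 × 0.008 = 0.00216
  Urn IV: 0.57 × 0.032 = 0.01824
  Urn III: 0.06 × 0.327 = 0.01962
Normalizing constant = 0.04777.
Largest term belongs to Urn III, so Urn III is most probable.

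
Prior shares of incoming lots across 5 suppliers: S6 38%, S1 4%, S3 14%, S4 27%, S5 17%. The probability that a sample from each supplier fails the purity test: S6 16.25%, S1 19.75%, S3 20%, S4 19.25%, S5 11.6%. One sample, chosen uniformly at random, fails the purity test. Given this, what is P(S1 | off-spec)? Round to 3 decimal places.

0.047

Compute prior × likelihood for every hypothesis:
  S6: 0.38 × 0.1625 = 0.06175
  S1: 0.04 × 0.1975 = 0.0079
  S3: 0.14 × 0.2 = 0.028
  S4: 0.27 × 0.1925 = 0.051975
  S5: 0.17 × 0.116 = 0.01972
Total = 0.169345.
P(S1 | evidence) = 0.0079 / 0.169345 ≈ 0.047.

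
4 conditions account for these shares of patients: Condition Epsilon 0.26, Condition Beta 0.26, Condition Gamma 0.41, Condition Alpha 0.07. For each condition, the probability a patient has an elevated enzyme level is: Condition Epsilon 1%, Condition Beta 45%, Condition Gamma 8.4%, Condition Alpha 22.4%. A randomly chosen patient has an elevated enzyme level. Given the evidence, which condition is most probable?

Condition Beta

Prior × likelihood for each hypothesis:
  Condition Epsilon: 0.26 × 0.01 = 0.0026
  Condition Beta: 0.26 × 0.45 = 0.117
  Condition Gamma: 0.41 × 0.084 = 0.03444
  Condition Alpha: 0.07 × 0.224 = 0.01568
Total = 0.16972.
Largest term belongs to Condition Beta, so Condition Beta is most probable.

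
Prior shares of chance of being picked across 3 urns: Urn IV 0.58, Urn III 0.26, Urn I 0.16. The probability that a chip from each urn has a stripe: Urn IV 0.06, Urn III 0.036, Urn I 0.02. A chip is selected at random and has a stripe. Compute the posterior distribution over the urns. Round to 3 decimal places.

Urn IV 0.735, Urn III 0.198, Urn I 0.068

By Bayes' rule, posterior ∝ prior × likelihood:
  Urn IV: 0.58 × 0.06 = 0.0348
  Urn III: 0.26 × 0.036 = 0.00936
  Urn I: 0.16 × 0.02 = 0.0032
Total = 0.04736.
P(Urn IV | striped) = 0.0348/0.04736 ≈ 0.735
P(Urn III | striped) = 0.00936/0.04736 ≈ 0.198
P(Urn I | striped) = 0.0032/0.04736 ≈ 0.068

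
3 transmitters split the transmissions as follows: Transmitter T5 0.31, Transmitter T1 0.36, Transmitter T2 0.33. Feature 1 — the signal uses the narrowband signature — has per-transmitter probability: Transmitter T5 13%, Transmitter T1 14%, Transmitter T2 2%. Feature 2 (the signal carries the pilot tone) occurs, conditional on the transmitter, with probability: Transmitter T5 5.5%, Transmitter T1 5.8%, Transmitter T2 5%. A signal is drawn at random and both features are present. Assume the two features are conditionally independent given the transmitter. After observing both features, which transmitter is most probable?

Compute prior × likelihood for every hypothesis:
  Transmitter T5: 0.31 × 0.13 × 0.055 = 0.0022165
  Transmitter T1: 0.36 × 0.14 × 0.058 = 0.0029232
  Transmitter T2: 0.33 × 0.02 × 0.05 = 0.00033
Sum = 0.0054697.
Largest term belongs to Transmitter T1, so Transmitter T1 is most probable.

Transmitter T1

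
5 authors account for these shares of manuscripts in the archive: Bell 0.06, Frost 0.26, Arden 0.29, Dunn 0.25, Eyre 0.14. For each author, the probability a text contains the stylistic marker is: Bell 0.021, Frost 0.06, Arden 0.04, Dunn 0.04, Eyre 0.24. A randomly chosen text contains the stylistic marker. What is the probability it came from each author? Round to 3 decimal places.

Bell 0.017, Frost 0.216, Arden 0.161, Dunn 0.139, Eyre 0.466

Unnormalized posteriors (prior × likelihood):
  Bell: 0.06 × 0.021 = 0.00126
  Frost: 0.26 × 0.06 = 0.0156
  Arden: 0.29 × 0.04 = 0.0116
  Dunn: 0.25 × 0.04 = 0.01
  Eyre: 0.14 × 0.24 = 0.0336
Sum = 0.07206.
P(Bell | marker) = 0.00126/0.07206 ≈ 0.017
P(Frost | marker) = 0.0156/0.07206 ≈ 0.216
P(Arden | marker) = 0.0116/0.07206 ≈ 0.161
P(Dunn | marker) = 0.01/0.07206 ≈ 0.139
P(Eyre | marker) = 0.0336/0.07206 ≈ 0.466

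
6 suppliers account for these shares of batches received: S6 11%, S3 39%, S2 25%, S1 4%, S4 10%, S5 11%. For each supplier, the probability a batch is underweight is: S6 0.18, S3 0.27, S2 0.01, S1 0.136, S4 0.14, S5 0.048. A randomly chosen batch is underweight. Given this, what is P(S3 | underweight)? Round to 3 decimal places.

Prior × likelihood for each hypothesis:
  S6: 0.11 × 0.18 = 0.0198
  S3: 0.39 × 0.27 = 0.1053
  S2: 0.25 × 0.01 = 0.0025
  S1: 0.04 × 0.136 = 0.00544
  S4: 0.1 × 0.14 = 0.014
  S5: 0.11 × 0.048 = 0.00528
Sum = 0.15232.
P(S3 | evidence) = 0.1053 / 0.15232 ≈ 0.691.

0.691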